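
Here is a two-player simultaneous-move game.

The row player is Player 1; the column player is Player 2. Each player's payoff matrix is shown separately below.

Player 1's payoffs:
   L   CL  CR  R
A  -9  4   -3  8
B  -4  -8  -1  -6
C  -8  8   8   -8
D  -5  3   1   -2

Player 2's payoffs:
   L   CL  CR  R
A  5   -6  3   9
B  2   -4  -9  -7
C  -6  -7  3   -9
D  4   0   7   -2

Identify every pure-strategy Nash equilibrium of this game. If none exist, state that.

The pure Nash equilibria are (A, R), (B, L), (C, CR).

Player 1 against L: payoffs -9, -4, -8, -5 → best response B.
Player 1 against CL: payoffs 4, -8, 8, 3 → best response C.
Player 1 against CR: payoffs -3, -1, 8, 1 → best response C.
Player 1 against R: payoffs 8, -6, -8, -2 → best response A.
Player 2 against A: payoffs 5, -6, 3, 9 → best response R.
Player 2 against B: payoffs 2, -4, -9, -7 → best response L.
Player 2 against C: payoffs -6, -7, 3, -9 → best response CR.
Player 2 against D: payoffs 4, 0, 7, -2 → best response CR.
Mutual best responses: (A, R); (B, L); (C, CR).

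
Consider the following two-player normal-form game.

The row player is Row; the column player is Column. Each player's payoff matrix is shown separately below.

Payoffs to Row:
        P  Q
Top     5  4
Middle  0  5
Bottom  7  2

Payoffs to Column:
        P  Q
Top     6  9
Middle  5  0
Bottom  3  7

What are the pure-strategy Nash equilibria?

For each strategy profile, look for a profitable unilateral deviation.
(Top, P): Row can switch to Bottom (5 → 7). Not NE.
(Top, Q): Row can switch to Middle (4 → 5). Not NE.
(Middle, P): Row can switch to Top (0 → 5). Not NE.
(Middle, Q): Column can switch to P (0 → 5). Not NE.
(Bottom, P): Column can switch to Q (3 → 7). Not NE.
(Bottom, Q): Row can switch to Top (2 → 4). Not NE.

No pure-strategy Nash equilibrium.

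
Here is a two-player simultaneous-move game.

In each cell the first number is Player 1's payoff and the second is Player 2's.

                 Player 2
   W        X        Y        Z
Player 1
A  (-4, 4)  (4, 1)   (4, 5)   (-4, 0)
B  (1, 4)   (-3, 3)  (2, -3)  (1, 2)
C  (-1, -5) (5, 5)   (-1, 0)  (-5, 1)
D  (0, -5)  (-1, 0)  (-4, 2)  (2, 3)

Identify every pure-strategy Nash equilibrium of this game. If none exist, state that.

The pure Nash equilibria are (A, Y); (B, W); (C, X); (D, Z).

Player 1 against W: payoffs -4, 1, -1, 0 → best response B.
Player 1 against X: payoffs 4, -3, 5, -1 → best response C.
Player 1 against Y: payoffs 4, 2, -1, -4 → best response A.
Player 1 against Z: payoffs -4, 1, -5, 2 → best response D.
Player 2 against A: payoffs 4, 1, 5, 0 → best response Y.
Player 2 against B: payoffs 4, 3, -3, 2 → best response W.
Player 2 against C: payoffs -5, 5, 0, 1 → best response X.
Player 2 against D: payoffs -5, 0, 2, 3 → best response Z.
Mutual best responses: (A, Y); (B, W); (C, X); (D, Z).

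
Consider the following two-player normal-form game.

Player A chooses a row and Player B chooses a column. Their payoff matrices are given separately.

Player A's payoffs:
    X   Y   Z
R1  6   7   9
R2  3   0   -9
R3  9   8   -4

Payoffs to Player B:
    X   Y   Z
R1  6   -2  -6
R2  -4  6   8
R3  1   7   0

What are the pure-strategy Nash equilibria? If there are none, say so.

Pure NE: (R3, Y)

(R1, X): Player A can switch to R3 (6 → 9). Not NE.
(R1, Y): Player A can switch to R3 (7 → 8). Not NE.
(R1, Z): Player B can switch to X (-6 → 6). Not NE.
(R2, X): Player A can switch to R1 (3 → 6). Not NE.
(R2, Y): Player A can switch to R1 (0 → 7). Not NE.
(R2, Z): Player A can switch to R1 (-9 → 9). Not NE.
(R3, X): Player B can switch to Y (1 → 7). Not NE.
(R3, Y): Player A gets 8, best alternative 7; Player B gets 7, best alternative 1. No profitable deviation — NE.
(R3, Z): Player A can switch to R1 (-4 → 9). Not NE.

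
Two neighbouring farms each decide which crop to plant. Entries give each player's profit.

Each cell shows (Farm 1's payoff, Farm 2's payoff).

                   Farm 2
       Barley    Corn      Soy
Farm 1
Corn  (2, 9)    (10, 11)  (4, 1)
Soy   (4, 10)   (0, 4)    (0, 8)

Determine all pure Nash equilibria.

For each player, find the best response to each opponent profile; mutual best responses are the pure NE.
Farm 1 against Barley: payoffs 2, 4 → best response Soy.
Farm 1 against Corn: payoffs 10, 0 → best response Corn.
Farm 1 against Soy: payoffs 4, 0 → best response Corn.
Farm 2 against Corn: payoffs 9, 11, 1 → best response Corn.
Farm 2 against Soy: payoffs 10, 4, 8 → best response Barley.
Mutual best responses: (Corn, Corn); (Soy, Barley).

The pure Nash equilibria are (Corn, Corn); (Soy, Barley).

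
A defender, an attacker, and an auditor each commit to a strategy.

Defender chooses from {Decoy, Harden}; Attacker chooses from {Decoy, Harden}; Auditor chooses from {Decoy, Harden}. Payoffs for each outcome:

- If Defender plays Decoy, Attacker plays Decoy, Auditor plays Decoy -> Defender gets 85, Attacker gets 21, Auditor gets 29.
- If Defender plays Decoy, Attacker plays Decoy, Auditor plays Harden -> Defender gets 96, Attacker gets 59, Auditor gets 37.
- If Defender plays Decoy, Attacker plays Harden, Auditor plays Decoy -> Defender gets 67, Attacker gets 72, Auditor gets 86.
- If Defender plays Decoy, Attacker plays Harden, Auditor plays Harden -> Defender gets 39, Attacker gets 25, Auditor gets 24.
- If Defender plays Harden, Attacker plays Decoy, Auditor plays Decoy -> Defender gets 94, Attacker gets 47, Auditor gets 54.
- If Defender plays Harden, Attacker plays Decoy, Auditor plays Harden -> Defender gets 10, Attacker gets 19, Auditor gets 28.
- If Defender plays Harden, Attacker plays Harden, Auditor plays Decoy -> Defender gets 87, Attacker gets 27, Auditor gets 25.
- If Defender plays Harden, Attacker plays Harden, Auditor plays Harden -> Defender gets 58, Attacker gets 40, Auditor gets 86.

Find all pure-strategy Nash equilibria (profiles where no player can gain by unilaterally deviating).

Pure-strategy Nash equilibria: (Decoy, Decoy, Harden); (Harden, Decoy, Decoy); (Harden, Harden, Harden)

(Decoy, Decoy, Decoy): Defender can switch to Harden (85 → 94). Not NE.
(Decoy, Decoy, Harden): Defender gets 96, best alternative 10; Attacker gets 59, best alternative 25; Auditor gets 37, best alternative 29. No profitable deviation — NE.
(Decoy, Harden, Decoy): Defender can switch to Harden (67 → 87). Not NE.
(Decoy, Harden, Harden): Defender can switch to Harden (39 → 58). Not NE.
(Harden, Decoy, Decoy): Defender gets 94, best alternative 85; Attacker gets 47, best alternative 27; Auditor gets 54, best alternative 28. No profitable deviation — NE.
(Harden, Decoy, Harden): Defender can switch to Decoy (10 → 96). Not NE.
(Harden, Harden, Decoy): Attacker can switch to Decoy (27 → 47). Not NE.
(Harden, Harden, Harden): Defender gets 58, best alternative 39; Attacker gets 40, best alternative 19; Auditor gets 86, best alternative 25. No profitable deviation — NE.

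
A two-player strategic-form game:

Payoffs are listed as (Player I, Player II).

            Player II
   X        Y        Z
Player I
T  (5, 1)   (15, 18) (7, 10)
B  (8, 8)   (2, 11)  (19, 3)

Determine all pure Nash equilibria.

Player I against X: payoffs 5, 8 → best response B.
Player I against Y: payoffs 15, 2 → best response T.
Player I against Z: payoffs 7, 19 → best response B.
Player II against T: payoffs 1, 18, 10 → best response Y.
Player II against B: payoffs 8, 11, 3 → best response Y.
Mutual best responses: (T, Y).

The unique pure-strategy Nash equilibrium is (T, Y).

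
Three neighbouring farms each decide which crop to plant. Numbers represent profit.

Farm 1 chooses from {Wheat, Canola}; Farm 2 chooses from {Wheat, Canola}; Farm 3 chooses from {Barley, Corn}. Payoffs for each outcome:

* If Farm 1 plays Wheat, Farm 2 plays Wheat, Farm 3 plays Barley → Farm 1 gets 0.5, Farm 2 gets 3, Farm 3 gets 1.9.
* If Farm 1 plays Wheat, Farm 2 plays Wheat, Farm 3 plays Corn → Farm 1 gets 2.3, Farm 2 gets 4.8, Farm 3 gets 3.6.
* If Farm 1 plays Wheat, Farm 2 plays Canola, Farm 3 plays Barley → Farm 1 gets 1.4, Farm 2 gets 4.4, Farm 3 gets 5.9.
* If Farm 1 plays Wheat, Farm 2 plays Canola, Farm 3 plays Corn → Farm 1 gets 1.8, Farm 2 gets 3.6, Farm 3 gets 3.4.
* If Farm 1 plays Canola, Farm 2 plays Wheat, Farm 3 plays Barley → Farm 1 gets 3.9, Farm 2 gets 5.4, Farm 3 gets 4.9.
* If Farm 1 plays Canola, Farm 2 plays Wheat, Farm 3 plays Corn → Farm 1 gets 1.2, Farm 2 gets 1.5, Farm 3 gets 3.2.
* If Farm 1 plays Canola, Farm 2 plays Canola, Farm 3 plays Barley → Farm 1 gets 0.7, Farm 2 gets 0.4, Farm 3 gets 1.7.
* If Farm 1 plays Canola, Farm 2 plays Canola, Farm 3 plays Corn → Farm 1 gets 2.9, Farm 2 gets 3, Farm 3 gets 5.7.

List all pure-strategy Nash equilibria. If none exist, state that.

Farm 1 against (Wheat, Barley): payoffs 0.5, 3.9 → best response Canola.
Farm 1 against (Wheat, Corn): payoffs 2.3, 1.2 → best response Wheat.
Farm 1 against (Canola, Barley): payoffs 1.4, 0.7 → best response Wheat.
Farm 1 against (Canola, Corn): payoffs 1.8, 2.9 → best response Canola.
Farm 2 against (Wheat, Barley): payoffs 3, 4.4 → best response Canola.
Farm 2 against (Wheat, Corn): payoffs 4.8, 3.6 → best response Wheat.
Farm 2 against (Canola, Barley): payoffs 5.4, 0.4 → best response Wheat.
Farm 2 against (Canola, Corn): payoffs 1.5, 3 → best response Canola.
Farm 3 against (Wheat, Wheat): payoffs 1.9, 3.6 → best response Corn.
Farm 3 against (Wheat, Canola): payoffs 5.9, 3.4 → best response Barley.
Farm 3 against (Canola, Wheat): payoffs 4.9, 3.2 → best response Barley.
Farm 3 against (Canola, Canola): payoffs 1.7, 5.7 → best response Corn.
Mutual best responses: (Wheat, Wheat, Corn); (Wheat, Canola, Barley); (Canola, Wheat, Barley); (Canola, Canola, Corn).

The pure Nash equilibria are (Wheat, Wheat, Corn), (Wheat, Canola, Barley), (Canola, Wheat, Barley), (Canola, Canola, Corn).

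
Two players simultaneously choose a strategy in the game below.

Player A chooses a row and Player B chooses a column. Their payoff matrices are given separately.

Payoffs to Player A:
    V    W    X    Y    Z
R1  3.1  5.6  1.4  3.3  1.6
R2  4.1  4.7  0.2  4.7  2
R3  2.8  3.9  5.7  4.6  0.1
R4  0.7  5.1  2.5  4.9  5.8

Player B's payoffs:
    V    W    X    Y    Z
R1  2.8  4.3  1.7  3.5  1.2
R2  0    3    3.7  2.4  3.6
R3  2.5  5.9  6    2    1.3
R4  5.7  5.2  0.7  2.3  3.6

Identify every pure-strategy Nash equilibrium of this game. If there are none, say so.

(R1, V): Player A can switch to R2 (3.1 → 4.1). Not NE.
(R1, W): Player A gets 5.6, best alternative 5.1; Player B gets 4.3, best alternative 3.5. No profitable deviation — NE.
(R1, X): Player A can switch to R3 (1.4 → 5.7). Not NE.
(R1, Y): Player A can switch to R2 (3.3 → 4.7). Not NE.
(R1, Z): Player A can switch to R2 (1.6 → 2). Not NE.
(R2, V): Player B can switch to W (0 → 3). Not NE.
(R2, W): Player A can switch to R1 (4.7 → 5.6). Not NE.
(R2, X): Player A can switch to R1 (0.2 → 1.4). Not NE.
(R2, Y): Player A can switch to R4 (4.7 → 4.9). Not NE.
(R2, Z): Player A can switch to R4 (2 → 5.8). Not NE.
(R3, V): Player A can switch to R1 (2.8 → 3.1). Not NE.
(R3, X): Player A gets 5.7, best alternative 2.5; Player B gets 6, best alternative 5.9. No profitable deviation — NE.
(The remaining 8 profiles each have a profitable deviation by the same check.)

Pure-strategy Nash equilibria: (R1, W), (R3, X)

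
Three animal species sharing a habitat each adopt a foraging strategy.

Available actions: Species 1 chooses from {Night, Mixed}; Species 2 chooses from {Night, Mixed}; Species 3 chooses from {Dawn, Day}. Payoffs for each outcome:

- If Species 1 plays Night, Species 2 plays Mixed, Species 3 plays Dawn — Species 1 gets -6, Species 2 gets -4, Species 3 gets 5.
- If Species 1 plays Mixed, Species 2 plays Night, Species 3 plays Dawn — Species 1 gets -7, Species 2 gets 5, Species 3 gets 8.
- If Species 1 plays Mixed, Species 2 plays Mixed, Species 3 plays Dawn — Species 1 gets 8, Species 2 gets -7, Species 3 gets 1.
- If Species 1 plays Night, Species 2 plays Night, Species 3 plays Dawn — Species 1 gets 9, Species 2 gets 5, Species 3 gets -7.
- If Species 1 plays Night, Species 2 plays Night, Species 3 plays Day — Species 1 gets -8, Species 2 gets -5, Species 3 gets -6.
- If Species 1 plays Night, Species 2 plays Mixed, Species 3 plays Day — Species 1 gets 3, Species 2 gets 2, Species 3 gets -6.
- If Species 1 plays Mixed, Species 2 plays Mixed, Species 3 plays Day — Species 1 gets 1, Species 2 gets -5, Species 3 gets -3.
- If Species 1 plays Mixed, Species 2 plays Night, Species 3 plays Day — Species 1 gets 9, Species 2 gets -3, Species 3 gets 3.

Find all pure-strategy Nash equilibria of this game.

none

For each player, find the best response to each opponent profile; mutual best responses are the pure NE.
Species 1 against (Night, Dawn): payoffs 9, -7 → best response Night.
Species 1 against (Night, Day): payoffs -8, 9 → best response Mixed.
Species 1 against (Mixed, Dawn): payoffs -6, 8 → best response Mixed.
Species 1 against (Mixed, Day): payoffs 3, 1 → best response Night.
Species 2 against (Night, Dawn): payoffs 5, -4 → best response Night.
Species 2 against (Night, Day): payoffs -5, 2 → best response Mixed.
Species 2 against (Mixed, Dawn): payoffs 5, -7 → best response Night.
Species 2 against (Mixed, Day): payoffs -3, -5 → best response Night.
Species 3 against (Night, Night): payoffs -7, -6 → best response Day.
Species 3 against (Night, Mixed): payoffs 5, -6 → best response Dawn.
Species 3 against (Mixed, Night): payoffs 8, 3 → best response Dawn.
Species 3 against (Mixed, Mixed): payoffs 1, -3 → best response Dawn.
No profile is a mutual best response for all players.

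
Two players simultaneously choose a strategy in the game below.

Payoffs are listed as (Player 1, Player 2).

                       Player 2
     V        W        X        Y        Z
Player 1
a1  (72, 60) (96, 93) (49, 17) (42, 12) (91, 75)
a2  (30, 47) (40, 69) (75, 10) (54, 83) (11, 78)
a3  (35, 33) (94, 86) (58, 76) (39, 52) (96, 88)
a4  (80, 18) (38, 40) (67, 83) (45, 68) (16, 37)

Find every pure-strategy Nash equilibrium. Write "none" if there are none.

The pure Nash equilibria are (a1, W), (a2, Y), (a3, Z).

(a1, V): Player 1 can switch to a4 (72 → 80). Not NE.
(a1, W): Player 1 gets 96, best alternative 94; Player 2 gets 93, best alternative 75. No profitable deviation — NE.
(a1, X): Player 1 can switch to a2 (49 → 75). Not NE.
(a1, Y): Player 1 can switch to a2 (42 → 54). Not NE.
(a1, Z): Player 1 can switch to a3 (91 → 96). Not NE.
(a2, V): Player 1 can switch to a1 (30 → 72). Not NE.
(a2, W): Player 1 can switch to a1 (40 → 96). Not NE.
(a2, X): Player 2 can switch to V (10 → 47). Not NE.
(a2, Y): Player 1 gets 54, best alternative 45; Player 2 gets 83, best alternative 78. No profitable deviation — NE.
(a2, Z): Player 1 can switch to a1 (11 → 91). Not NE.
(a3, Z): Player 1 gets 96, best alternative 91; Player 2 gets 88, best alternative 86. No profitable deviation — NE.
(The remaining 9 profiles each have a profitable deviation by the same check.)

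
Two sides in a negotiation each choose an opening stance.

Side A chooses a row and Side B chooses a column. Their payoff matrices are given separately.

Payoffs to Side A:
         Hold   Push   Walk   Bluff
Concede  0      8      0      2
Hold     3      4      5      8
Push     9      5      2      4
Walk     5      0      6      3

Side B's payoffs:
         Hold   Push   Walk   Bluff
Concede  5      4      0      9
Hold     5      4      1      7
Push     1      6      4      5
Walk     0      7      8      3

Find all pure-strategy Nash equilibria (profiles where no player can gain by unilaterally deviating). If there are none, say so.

Side A against Hold: payoffs 0, 3, 9, 5 → best response Push.
Side A against Push: payoffs 8, 4, 5, 0 → best response Concede.
Side A against Walk: payoffs 0, 5, 2, 6 → best response Walk.
Side A against Bluff: payoffs 2, 8, 4, 3 → best response Hold.
Side B against Concede: payoffs 5, 4, 0, 9 → best response Bluff.
Side B against Hold: payoffs 5, 4, 1, 7 → best response Bluff.
Side B against Push: payoffs 1, 6, 4, 5 → best response Push.
Side B against Walk: payoffs 0, 7, 8, 3 → best response Walk.
Mutual best responses: (Hold, Bluff); (Walk, Walk).

Pure-strategy Nash equilibria: (Hold, Bluff), (Walk, Walk)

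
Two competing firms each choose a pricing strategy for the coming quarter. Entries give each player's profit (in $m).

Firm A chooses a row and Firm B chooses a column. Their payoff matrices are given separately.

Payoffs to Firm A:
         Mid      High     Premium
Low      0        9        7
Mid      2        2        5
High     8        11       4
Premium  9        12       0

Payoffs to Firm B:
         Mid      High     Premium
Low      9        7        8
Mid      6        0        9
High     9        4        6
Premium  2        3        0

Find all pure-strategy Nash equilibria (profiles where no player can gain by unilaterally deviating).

Pure NE: (Premium, High)

Check each profile: it is a Nash equilibrium iff no player can strictly gain by switching unilaterally.
(Low, Mid): Firm A can switch to Mid (0 → 2). Not NE.
(Low, High): Firm A can switch to High (9 → 11). Not NE.
(Low, Premium): Firm B can switch to Mid (8 → 9). Not NE.
(Mid, Mid): Firm A can switch to High (2 → 8). Not NE.
(Mid, High): Firm A can switch to Low (2 → 9). Not NE.
(Mid, Premium): Firm A can switch to Low (5 → 7). Not NE.
(Premium, High): Firm A gets 12, best alternative 11; Firm B gets 3, best alternative 2. No profitable deviation — NE.
(The remaining 5 profiles each have a profitable deviation by the same check.)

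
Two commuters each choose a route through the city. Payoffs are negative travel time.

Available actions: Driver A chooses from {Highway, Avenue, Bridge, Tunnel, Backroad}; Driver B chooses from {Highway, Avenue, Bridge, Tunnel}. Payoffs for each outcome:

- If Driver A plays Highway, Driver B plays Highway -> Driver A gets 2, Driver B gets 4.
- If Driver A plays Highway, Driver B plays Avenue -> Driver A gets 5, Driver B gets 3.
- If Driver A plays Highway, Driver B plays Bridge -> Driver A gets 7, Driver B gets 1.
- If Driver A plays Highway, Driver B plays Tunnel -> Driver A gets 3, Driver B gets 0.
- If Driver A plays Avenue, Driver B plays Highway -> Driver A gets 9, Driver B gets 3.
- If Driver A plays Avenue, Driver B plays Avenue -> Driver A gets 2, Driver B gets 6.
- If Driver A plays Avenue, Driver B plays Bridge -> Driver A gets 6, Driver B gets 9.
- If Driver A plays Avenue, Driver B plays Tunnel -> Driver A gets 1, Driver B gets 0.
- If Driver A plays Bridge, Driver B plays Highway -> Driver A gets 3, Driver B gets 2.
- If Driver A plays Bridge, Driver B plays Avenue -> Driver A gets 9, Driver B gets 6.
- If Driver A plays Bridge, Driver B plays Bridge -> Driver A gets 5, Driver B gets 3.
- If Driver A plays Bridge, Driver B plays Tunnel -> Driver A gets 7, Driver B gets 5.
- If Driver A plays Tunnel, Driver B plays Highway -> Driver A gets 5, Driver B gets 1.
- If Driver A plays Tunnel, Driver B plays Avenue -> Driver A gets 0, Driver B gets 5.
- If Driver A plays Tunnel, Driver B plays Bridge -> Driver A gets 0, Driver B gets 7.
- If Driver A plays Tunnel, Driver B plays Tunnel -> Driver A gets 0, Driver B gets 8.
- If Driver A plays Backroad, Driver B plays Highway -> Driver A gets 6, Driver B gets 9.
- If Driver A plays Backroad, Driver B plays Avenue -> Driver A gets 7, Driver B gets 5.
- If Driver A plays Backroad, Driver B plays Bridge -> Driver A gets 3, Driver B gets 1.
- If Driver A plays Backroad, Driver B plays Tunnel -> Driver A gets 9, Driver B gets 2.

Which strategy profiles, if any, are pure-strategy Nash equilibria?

(Bridge, Avenue)

Driver A against Highway: payoffs 2, 9, 3, 5, 6 → best response Avenue.
Driver A against Avenue: payoffs 5, 2, 9, 0, 7 → best response Bridge.
Driver A against Bridge: payoffs 7, 6, 5, 0, 3 → best response Highway.
Driver A against Tunnel: payoffs 3, 1, 7, 0, 9 → best response Backroad.
Driver B against Highway: payoffs 4, 3, 1, 0 → best response Highway.
Driver B against Avenue: payoffs 3, 6, 9, 0 → best response Bridge.
Driver B against Bridge: payoffs 2, 6, 3, 5 → best response Avenue.
Driver B against Tunnel: payoffs 1, 5, 7, 8 → best response Tunnel.
Driver B against Backroad: payoffs 9, 5, 1, 2 → best response Highway.
Mutual best responses: (Bridge, Avenue).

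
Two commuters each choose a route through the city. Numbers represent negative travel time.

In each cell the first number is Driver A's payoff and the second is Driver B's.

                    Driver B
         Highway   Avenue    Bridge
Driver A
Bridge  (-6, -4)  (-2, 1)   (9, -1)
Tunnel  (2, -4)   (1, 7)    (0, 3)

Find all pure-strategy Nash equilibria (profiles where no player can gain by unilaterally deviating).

The unique pure-strategy Nash equilibrium is (Tunnel, Avenue).

For each player, find the best response to each opponent profile; mutual best responses are the pure NE.
Driver A against Highway: payoffs -6, 2 → best response Tunnel.
Driver A against Avenue: payoffs -2, 1 → best response Tunnel.
Driver A against Bridge: payoffs 9, 0 → best response Bridge.
Driver B against Bridge: payoffs -4, 1, -1 → best response Avenue.
Driver B against Tunnel: payoffs -4, 7, 3 → best response Avenue.
Mutual best responses: (Tunnel, Avenue).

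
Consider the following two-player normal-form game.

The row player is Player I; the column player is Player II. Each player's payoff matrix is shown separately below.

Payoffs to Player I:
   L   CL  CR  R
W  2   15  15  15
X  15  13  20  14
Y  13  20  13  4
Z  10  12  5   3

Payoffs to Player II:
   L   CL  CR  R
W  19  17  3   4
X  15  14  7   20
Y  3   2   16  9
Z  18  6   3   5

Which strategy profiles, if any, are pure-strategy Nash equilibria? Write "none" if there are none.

For each strategy profile, look for a profitable unilateral deviation.
(W, L): Player I can switch to X (2 → 15). Not NE.
(W, CL): Player I can switch to Y (15 → 20). Not NE.
(W, CR): Player I can switch to X (15 → 20). Not NE.
(W, R): Player II can switch to L (4 → 19). Not NE.
(X, L): Player II can switch to R (15 → 20). Not NE.
(X, CL): Player I can switch to W (13 → 15). Not NE.
(The remaining 10 profiles each have a profitable deviation by the same check.)

There is no pure-strategy Nash equilibrium.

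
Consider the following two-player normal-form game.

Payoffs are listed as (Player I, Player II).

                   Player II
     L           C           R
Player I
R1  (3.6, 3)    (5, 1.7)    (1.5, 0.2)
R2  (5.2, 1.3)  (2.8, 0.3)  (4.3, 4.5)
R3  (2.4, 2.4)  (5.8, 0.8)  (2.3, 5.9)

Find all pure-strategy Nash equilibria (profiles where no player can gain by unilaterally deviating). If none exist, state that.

The unique pure-strategy Nash equilibrium is (R2, R).

Player I against L: payoffs 3.6, 5.2, 2.4 → best response R2.
Player I against C: payoffs 5, 2.8, 5.8 → best response R3.
Player I against R: payoffs 1.5, 4.3, 2.3 → best response R2.
Player II against R1: payoffs 3, 1.7, 0.2 → best response L.
Player II against R2: payoffs 1.3, 0.3, 4.5 → best response R.
Player II against R3: payoffs 2.4, 0.8, 5.9 → best response R.
Mutual best responses: (R2, R).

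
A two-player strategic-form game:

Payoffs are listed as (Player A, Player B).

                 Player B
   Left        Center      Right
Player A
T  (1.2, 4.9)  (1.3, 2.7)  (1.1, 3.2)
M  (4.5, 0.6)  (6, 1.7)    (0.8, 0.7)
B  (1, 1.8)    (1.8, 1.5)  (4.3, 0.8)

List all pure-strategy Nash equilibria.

Player A against Left: payoffs 1.2, 4.5, 1 → best response M.
Player A against Center: payoffs 1.3, 6, 1.8 → best response M.
Player A against Right: payoffs 1.1, 0.8, 4.3 → best response B.
Player B against T: payoffs 4.9, 2.7, 3.2 → best response Left.
Player B against M: payoffs 0.6, 1.7, 0.7 → best response Center.
Player B against B: payoffs 1.8, 1.5, 0.8 → best response Left.
Mutual best responses: (M, Center).

(M, Center)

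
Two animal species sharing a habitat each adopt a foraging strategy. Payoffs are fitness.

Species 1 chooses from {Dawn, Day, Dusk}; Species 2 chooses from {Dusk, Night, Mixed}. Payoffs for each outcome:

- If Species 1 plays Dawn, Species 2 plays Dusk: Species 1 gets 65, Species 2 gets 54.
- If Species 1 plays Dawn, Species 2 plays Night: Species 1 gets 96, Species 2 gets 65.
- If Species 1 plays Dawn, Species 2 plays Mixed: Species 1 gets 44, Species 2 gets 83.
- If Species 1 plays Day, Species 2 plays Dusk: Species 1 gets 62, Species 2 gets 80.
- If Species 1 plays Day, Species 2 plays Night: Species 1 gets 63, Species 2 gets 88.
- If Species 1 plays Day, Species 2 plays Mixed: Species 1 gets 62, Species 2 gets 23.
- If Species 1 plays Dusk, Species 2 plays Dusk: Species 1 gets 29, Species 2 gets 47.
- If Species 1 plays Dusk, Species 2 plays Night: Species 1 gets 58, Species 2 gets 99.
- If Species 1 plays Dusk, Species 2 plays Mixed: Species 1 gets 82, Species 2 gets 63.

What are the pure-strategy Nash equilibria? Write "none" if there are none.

No pure-strategy Nash equilibrium.

Species 1 against Dusk: payoffs 65, 62, 29 → best response Dawn.
Species 1 against Night: payoffs 96, 63, 58 → best response Dawn.
Species 1 against Mixed: payoffs 44, 62, 82 → best response Dusk.
Species 2 against Dawn: payoffs 54, 65, 83 → best response Mixed.
Species 2 against Day: payoffs 80, 88, 23 → best response Night.
Species 2 against Dusk: payoffs 47, 99, 63 → best response Night.
No profile is a mutual best response for all players.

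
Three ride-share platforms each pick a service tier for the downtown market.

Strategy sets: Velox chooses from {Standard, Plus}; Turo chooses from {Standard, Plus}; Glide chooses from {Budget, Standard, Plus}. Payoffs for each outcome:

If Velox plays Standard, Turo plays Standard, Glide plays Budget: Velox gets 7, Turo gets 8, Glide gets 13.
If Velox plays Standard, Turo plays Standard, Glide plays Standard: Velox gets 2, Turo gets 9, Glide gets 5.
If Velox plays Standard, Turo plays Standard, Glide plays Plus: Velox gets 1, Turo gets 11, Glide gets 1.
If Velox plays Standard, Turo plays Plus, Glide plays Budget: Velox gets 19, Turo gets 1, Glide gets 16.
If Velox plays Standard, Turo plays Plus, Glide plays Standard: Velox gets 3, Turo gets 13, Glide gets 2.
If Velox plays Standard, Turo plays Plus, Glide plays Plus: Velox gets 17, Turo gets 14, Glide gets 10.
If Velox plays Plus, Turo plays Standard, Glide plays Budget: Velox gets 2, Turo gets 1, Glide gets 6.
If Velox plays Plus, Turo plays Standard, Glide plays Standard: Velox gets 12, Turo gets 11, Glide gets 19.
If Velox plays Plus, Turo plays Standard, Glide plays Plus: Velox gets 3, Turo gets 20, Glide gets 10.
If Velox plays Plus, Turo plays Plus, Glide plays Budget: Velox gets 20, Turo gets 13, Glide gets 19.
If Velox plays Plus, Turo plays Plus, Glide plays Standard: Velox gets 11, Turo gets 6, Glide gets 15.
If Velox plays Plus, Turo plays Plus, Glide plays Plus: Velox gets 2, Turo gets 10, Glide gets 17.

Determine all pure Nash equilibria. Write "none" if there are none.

Pure-strategy Nash equilibria: (Standard, Standard, Budget) and (Plus, Standard, Standard) and (Plus, Plus, Budget)

(Standard, Standard, Budget): Velox gets 7, best alternative 2; Turo gets 8, best alternative 1; Glide gets 13, best alternative 5. No profitable deviation — NE.
(Standard, Standard, Standard): Velox can switch to Plus (2 → 12). Not NE.
(Standard, Standard, Plus): Velox can switch to Plus (1 → 3). Not NE.
(Standard, Plus, Budget): Velox can switch to Plus (19 → 20). Not NE.
(Standard, Plus, Standard): Velox can switch to Plus (3 → 11). Not NE.
(Standard, Plus, Plus): Glide can switch to Budget (10 → 16). Not NE.
(Plus, Standard, Budget): Velox can switch to Standard (2 → 7). Not NE.
(Plus, Standard, Standard): Velox gets 12, best alternative 2; Turo gets 11, best alternative 6; Glide gets 19, best alternative 10. No profitable deviation — NE.
(Plus, Standard, Plus): Glide can switch to Standard (10 → 19). Not NE.
(Plus, Plus, Budget): Velox gets 20, best alternative 19; Turo gets 13, best alternative 1; Glide gets 19, best alternative 17. No profitable deviation — NE.
(Plus, Plus, Standard): Turo can switch to Standard (6 → 11). Not NE.
(Plus, Plus, Plus): Velox can switch to Standard (2 → 17). Not NE.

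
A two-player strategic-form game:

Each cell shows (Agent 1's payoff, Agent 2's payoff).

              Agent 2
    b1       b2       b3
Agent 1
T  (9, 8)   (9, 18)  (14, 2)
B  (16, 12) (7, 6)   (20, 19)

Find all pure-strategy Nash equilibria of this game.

Agent 1 against b1: payoffs 9, 16 → best response B.
Agent 1 against b2: payoffs 9, 7 → best response T.
Agent 1 against b3: payoffs 14, 20 → best response B.
Agent 2 against T: payoffs 8, 18, 2 → best response b2.
Agent 2 against B: payoffs 12, 6, 19 → best response b3.
Mutual best responses: (T, b2); (B, b3).

Pure-strategy Nash equilibria: (T, b2); (B, b3)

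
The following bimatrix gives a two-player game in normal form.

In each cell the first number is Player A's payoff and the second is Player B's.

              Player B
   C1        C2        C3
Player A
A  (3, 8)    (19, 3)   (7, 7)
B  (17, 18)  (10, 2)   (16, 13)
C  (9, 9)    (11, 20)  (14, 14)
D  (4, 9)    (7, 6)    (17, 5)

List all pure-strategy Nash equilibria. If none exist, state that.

(B, C1)

(A, C1): Player A can switch to B (3 → 17). Not NE.
(A, C2): Player B can switch to C1 (3 → 8). Not NE.
(A, C3): Player A can switch to B (7 → 16). Not NE.
(B, C1): Player A gets 17, best alternative 9; Player B gets 18, best alternative 13. No profitable deviation — NE.
(B, C2): Player A can switch to A (10 → 19). Not NE.
(B, C3): Player A can switch to D (16 → 17). Not NE.
(C, C1): Player A can switch to B (9 → 17). Not NE.
(C, C2): Player A can switch to A (11 → 19). Not NE.
(C, C3): Player A can switch to B (14 → 16). Not NE.
(D, C1): Player A can switch to B (4 → 17). Not NE.
(D, C2): Player A can switch to A (7 → 19). Not NE.
(D, C3): Player B can switch to C1 (5 → 9). Not NE.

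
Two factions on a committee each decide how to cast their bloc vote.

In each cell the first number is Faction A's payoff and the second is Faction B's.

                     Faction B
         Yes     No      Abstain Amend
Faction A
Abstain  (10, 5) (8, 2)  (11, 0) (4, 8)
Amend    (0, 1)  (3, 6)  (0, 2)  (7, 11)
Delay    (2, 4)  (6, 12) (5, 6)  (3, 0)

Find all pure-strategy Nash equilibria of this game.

Pure NE: (Amend, Amend)

(Abstain, Yes): Faction B can switch to Amend (5 → 8). Not NE.
(Abstain, No): Faction B can switch to Yes (2 → 5). Not NE.
(Abstain, Abstain): Faction B can switch to Yes (0 → 5). Not NE.
(Abstain, Amend): Faction A can switch to Amend (4 → 7). Not NE.
(Amend, Yes): Faction A can switch to Abstain (0 → 10). Not NE.
(Amend, No): Faction A can switch to Abstain (3 → 8). Not NE.
(Amend, Abstain): Faction A can switch to Abstain (0 → 11). Not NE.
(Amend, Amend): Faction A gets 7, best alternative 4; Faction B gets 11, best alternative 6. No profitable deviation — NE.
(Delay, Yes): Faction A can switch to Abstain (2 → 10). Not NE.
(Delay, No): Faction A can switch to Abstain (6 → 8). Not NE.
(Delay, Abstain): Faction A can switch to Abstain (5 → 11). Not NE.
(Delay, Amend): Faction A can switch to Abstain (3 → 4). Not NE.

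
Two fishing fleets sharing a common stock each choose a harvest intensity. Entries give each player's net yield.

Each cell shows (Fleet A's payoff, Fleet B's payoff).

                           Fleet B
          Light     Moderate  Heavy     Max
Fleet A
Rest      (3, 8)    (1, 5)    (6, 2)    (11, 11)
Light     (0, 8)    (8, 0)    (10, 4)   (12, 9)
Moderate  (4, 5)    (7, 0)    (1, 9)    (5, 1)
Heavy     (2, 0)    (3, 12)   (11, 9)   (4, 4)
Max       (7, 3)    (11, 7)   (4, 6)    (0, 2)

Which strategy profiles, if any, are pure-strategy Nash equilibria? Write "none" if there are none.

For each player, find the best response to each opponent profile; mutual best responses are the pure NE.
Fleet A against Light: payoffs 3, 0, 4, 2, 7 → best response Max.
Fleet A against Moderate: payoffs 1, 8, 7, 3, 11 → best response Max.
Fleet A against Heavy: payoffs 6, 10, 1, 11, 4 → best response Heavy.
Fleet A against Max: payoffs 11, 12, 5, 4, 0 → best response Light.
Fleet B against Rest: payoffs 8, 5, 2, 11 → best response Max.
Fleet B against Light: payoffs 8, 0, 4, 9 → best response Max.
Fleet B against Moderate: payoffs 5, 0, 9, 1 → best response Heavy.
Fleet B against Heavy: payoffs 0, 12, 9, 4 → best response Moderate.
Fleet B against Max: payoffs 3, 7, 6, 2 → best response Moderate.
Mutual best responses: (Light, Max); (Max, Moderate).

(Light, Max); (Max, Moderate)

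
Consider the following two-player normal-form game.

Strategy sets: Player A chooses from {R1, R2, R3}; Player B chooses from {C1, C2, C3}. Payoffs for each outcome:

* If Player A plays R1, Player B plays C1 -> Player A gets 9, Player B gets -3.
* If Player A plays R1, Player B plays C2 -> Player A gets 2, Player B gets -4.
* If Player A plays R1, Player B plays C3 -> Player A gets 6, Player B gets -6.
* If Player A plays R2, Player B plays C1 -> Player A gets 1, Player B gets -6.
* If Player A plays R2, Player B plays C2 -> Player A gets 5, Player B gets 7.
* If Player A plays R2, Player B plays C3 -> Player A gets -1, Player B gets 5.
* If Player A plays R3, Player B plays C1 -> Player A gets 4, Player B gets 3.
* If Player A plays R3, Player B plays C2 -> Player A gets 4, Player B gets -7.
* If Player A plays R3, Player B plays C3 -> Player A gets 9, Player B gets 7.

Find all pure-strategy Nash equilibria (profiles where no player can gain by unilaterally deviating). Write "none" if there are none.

Pure-strategy Nash equilibria: (R1, C1), (R2, C2), (R3, C3)

(R1, C1): Player A gets 9, best alternative 4; Player B gets -3, best alternative -4. No profitable deviation — NE.
(R1, C2): Player A can switch to R2 (2 → 5). Not NE.
(R1, C3): Player A can switch to R3 (6 → 9). Not NE.
(R2, C1): Player A can switch to R1 (1 → 9). Not NE.
(R2, C2): Player A gets 5, best alternative 4; Player B gets 7, best alternative 5. No profitable deviation — NE.
(R2, C3): Player A can switch to R1 (-1 → 6). Not NE.
(R3, C1): Player A can switch to R1 (4 → 9). Not NE.
(R3, C2): Player A can switch to R2 (4 → 5). Not NE.
(R3, C3): Player A gets 9, best alternative 6; Player B gets 7, best alternative 3. No profitable deviation — NE.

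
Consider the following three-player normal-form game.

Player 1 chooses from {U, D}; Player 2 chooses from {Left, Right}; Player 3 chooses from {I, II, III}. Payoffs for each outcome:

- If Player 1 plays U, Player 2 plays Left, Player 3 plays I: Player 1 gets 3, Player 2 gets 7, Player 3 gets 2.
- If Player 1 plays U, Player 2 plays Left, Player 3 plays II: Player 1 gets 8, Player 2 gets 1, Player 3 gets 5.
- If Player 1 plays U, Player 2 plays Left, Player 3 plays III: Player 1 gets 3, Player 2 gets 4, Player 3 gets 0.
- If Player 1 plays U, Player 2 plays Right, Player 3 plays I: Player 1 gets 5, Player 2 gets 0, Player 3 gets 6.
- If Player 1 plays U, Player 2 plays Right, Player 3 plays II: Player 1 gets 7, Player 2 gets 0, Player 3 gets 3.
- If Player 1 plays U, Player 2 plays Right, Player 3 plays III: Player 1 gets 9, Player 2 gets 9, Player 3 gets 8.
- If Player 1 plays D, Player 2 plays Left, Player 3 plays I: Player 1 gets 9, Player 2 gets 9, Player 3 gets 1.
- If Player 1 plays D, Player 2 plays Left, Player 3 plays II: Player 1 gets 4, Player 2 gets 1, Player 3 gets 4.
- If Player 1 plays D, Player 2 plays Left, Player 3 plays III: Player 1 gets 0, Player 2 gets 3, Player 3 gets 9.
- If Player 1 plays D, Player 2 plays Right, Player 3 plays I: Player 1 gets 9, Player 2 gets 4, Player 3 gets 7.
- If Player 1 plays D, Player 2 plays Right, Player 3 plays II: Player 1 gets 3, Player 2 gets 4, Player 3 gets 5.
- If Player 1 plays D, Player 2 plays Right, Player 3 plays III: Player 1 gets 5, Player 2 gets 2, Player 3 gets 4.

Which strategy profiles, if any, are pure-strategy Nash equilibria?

(U, Left, I): Player 1 can switch to D (3 → 9). Not NE.
(U, Left, II): Player 1 gets 8, best alternative 4; Player 2 gets 1, best alternative 0; Player 3 gets 5, best alternative 2. No profitable deviation — NE.
(U, Left, III): Player 2 can switch to Right (4 → 9). Not NE.
(U, Right, I): Player 1 can switch to D (5 → 9). Not NE.
(U, Right, II): Player 2 can switch to Left (0 → 1). Not NE.
(U, Right, III): Player 1 gets 9, best alternative 5; Player 2 gets 9, best alternative 4; Player 3 gets 8, best alternative 6. No profitable deviation — NE.
(D, Left, I): Player 3 can switch to II (1 → 4). Not NE.
(D, Left, II): Player 1 can switch to U (4 → 8). Not NE.
(D, Left, III): Player 1 can switch to U (0 → 3). Not NE.
(D, Right, I): Player 2 can switch to Left (4 → 9). Not NE.
(D, Right, II): Player 1 can switch to U (3 → 7). Not NE.
(D, Right, III): Player 1 can switch to U (5 → 9). Not NE.

(U, Left, II); (U, Right, III)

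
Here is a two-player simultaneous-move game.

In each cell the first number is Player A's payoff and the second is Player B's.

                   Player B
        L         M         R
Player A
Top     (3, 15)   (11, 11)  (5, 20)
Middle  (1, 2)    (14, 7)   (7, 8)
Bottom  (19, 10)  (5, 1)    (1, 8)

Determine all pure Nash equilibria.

The pure Nash equilibria are (Middle, R) and (Bottom, L).

Player A against L: payoffs 3, 1, 19 → best response Bottom.
Player A against M: payoffs 11, 14, 5 → best response Middle.
Player A against R: payoffs 5, 7, 1 → best response Middle.
Player B against Top: payoffs 15, 11, 20 → best response R.
Player B against Middle: payoffs 2, 7, 8 → best response R.
Player B against Bottom: payoffs 10, 1, 8 → best response L.
Mutual best responses: (Middle, R); (Bottom, L).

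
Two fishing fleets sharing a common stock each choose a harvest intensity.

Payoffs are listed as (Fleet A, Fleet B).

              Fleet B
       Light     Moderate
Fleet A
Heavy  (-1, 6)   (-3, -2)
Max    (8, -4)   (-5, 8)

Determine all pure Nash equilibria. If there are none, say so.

This game has no pure Nash equilibrium.

Mark each player's best response to every combination of opponents' strategies; a profile where every player is best-responding is a pure Nash equilibrium.
Fleet A against Light: payoffs -1, 8 → best response Max.
Fleet A against Moderate: payoffs -3, -5 → best response Heavy.
Fleet B against Heavy: payoffs 6, -2 → best response Light.
Fleet B against Max: payoffs -4, 8 → best response Moderate.
No profile is a mutual best response for all players.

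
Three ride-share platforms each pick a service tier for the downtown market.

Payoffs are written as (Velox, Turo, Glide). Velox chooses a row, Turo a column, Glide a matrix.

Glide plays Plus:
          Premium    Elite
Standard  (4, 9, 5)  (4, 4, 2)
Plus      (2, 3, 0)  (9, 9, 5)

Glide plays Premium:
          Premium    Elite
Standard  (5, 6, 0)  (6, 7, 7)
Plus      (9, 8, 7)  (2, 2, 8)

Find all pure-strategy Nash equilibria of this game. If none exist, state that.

Velox against (Premium, Plus): payoffs 4, 2 → best response Standard.
Velox against (Premium, Premium): payoffs 5, 9 → best response Plus.
Velox against (Elite, Plus): payoffs 4, 9 → best response Plus.
Velox against (Elite, Premium): payoffs 6, 2 → best response Standard.
Turo against (Standard, Plus): payoffs 9, 4 → best response Premium.
Turo against (Standard, Premium): payoffs 6, 7 → best response Elite.
Turo against (Plus, Plus): payoffs 3, 9 → best response Elite.
Turo against (Plus, Premium): payoffs 8, 2 → best response Premium.
Glide against (Standard, Premium): payoffs 5, 0 → best response Plus.
Glide against (Standard, Elite): payoffs 2, 7 → best response Premium.
Glide against (Plus, Premium): payoffs 0, 7 → best response Premium.
Glide against (Plus, Elite): payoffs 5, 8 → best response Premium.
Mutual best responses: (Standard, Premium, Plus); (Standard, Elite, Premium); (Plus, Premium, Premium).

(Standard, Premium, Plus) and (Standard, Elite, Premium) and (Plus, Premium, Premium)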